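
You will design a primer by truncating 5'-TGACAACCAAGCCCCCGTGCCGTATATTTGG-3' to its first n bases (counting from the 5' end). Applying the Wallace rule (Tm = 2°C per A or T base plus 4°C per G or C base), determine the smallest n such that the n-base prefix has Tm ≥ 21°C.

n = 8

First 7 bases: TGACAAC → Tm = 20°C (< 21°C)
First 8 bases: TGACAACC → Tm = 24°C (≥ 21°C)
Each additional base adds 2°C (A/T) or 4°C (G/C), so Tm is non-decreasing in n; n = 8 is the first length to reach 21°C.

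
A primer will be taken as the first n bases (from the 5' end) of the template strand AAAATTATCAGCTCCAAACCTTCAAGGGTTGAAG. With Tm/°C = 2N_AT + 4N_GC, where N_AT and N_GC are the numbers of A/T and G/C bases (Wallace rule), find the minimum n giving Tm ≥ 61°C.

n = 23

First 22 bases: AAAATTATCAGCTCCAAACCTT → Tm = 58°C (< 61°C)
First 23 bases: AAAATTATCAGCTCCAAACCTTC → Tm = 62°C (≥ 61°C)
Since every base adds ≥2°C, Tm only increases with n, so the threshold is first crossed at n = 23.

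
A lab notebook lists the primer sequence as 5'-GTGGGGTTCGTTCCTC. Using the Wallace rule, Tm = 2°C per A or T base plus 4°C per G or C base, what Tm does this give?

Scanning the sequence gives G=6, T=6, A=0, C=4.
AT pairs contribute 6, GC pairs contribute 10.
Tm = 4·10 + 2·6 = 40 + 12 = 52°C

52°C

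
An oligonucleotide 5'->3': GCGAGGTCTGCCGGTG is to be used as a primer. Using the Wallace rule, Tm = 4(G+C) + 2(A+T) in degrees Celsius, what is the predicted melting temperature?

56°C

Scanning the sequence gives T=3, A=1, G=8, C=4.
A+T = 4, G+C = 12
Tm = 2×4 + 4×12 = 56°C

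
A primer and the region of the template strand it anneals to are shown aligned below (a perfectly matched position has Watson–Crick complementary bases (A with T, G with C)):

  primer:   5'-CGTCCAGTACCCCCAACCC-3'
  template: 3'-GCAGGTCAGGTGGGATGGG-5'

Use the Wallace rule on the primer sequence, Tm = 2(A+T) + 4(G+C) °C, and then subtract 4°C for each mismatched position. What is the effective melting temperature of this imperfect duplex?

Primer base counts: A=4, T=2, G=2, C=11 → A+T=6, G+C=13
Perfect-match Tm = 2(6) + 4(13) = 12 + 52 = 64°C
Mismatches (positions where the bases are not complementary): 3 (at positions 9, 11, 15)
Effective Tm = 64 − 3×4 = 64 − 12 = 52°C

52°C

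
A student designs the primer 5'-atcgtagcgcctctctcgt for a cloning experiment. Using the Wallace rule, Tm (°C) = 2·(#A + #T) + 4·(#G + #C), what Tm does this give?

60°C

Base counts: A=2, G=4, T=6, C=7
AT pairs contribute 8, GC pairs contribute 11.
Tm = 2×8 + 4×11 = 60°C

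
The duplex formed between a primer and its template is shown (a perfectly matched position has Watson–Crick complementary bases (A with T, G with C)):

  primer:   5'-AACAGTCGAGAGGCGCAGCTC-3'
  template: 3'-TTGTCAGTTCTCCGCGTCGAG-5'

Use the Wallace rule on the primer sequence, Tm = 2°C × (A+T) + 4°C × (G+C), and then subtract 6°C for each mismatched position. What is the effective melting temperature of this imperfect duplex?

62°C

Primer base counts: A=6, T=2, G=7, C=6 → A+T=8, G+C=13
Perfect-match Tm = 2(8) + 4(13) = 16 + 52 = 68°C
Mismatches (positions where the bases are not complementary): 1 (at position 8)
Effective Tm = 68 − 1×6 = 68 − 6 = 62°C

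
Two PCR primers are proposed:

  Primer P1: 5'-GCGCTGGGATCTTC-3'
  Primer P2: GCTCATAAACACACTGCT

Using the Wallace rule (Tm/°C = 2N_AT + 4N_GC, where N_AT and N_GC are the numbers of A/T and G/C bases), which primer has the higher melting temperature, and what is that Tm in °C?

Primer P1: A+T=5, G+C=9 → Tm = 2(5)+4(9) = 46°C
Primer P2: A+T=10, G+C=8 → Tm = 2(10)+4(8) = 52°C
46°C vs 52°C → primer P2 is higher.

Primer P2, 52°C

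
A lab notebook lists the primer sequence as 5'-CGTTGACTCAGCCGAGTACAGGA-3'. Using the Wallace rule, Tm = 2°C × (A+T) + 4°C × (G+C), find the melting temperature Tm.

Scanning the sequence gives C=6, T=4, A=6, G=7.
A+T = 10, G+C = 13
Tm = 2(10) + 4(13) = 20 + 52 = 72°C

72°C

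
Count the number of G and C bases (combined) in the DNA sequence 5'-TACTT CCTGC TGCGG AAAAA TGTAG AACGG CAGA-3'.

Scanning the sequence gives T=7, C=7, G=9, A=11.
G+C = 9 + 7 = 16

16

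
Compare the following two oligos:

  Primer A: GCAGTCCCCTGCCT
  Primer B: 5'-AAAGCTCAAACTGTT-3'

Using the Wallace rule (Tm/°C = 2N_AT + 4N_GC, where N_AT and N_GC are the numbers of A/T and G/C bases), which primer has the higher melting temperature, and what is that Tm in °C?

Primer A: A+T=4, G+C=10 → Tm = 2(4)+4(10) = 48°C
Primer B: A+T=10, G+C=5 → Tm = 2(10)+4(5) = 40°C
48°C vs 40°C → primer A is higher.

Primer A, 48°C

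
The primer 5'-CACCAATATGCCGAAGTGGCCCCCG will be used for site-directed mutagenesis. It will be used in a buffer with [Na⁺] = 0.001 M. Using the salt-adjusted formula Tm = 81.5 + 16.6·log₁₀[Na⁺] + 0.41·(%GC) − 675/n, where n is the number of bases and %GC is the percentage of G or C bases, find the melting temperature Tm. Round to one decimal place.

30.9°C

Length n = 25. Base counts: T=3, G=6, C=10, A=6
G+C = 16, so %GC = 16/25 × 100 = 64%
Salt term: 16.6 × (-3) = -49.8
GC term: 0.41 × 64 = 26.24; length term: −675/25 = −27
Tm = 81.5 + (-49.8) + 26.24 − 27 = 30.94 → 30.9°C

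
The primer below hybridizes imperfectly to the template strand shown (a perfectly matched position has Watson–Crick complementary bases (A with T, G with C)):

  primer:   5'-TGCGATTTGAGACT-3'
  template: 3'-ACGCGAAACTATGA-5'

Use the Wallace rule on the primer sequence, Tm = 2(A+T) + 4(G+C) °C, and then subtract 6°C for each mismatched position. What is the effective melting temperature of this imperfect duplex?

Primer base counts: A=3, T=5, G=4, C=2 → A+T=8, G+C=6
Perfect-match Tm = 2(8) + 4(6) = 16 + 24 = 40°C
Mismatches (positions where the bases are not complementary): 2 (at positions 5, 11)
Effective Tm = 40 − 2×6 = 40 − 12 = 28°C

28°C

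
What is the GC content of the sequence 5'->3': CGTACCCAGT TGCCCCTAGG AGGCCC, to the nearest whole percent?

69%

C=11, T=4, A=4, G=7
G+C = 7 + 11 = 18 out of 26 bases
%GC = 18/26 × 100 = 69.23% ≈ 69%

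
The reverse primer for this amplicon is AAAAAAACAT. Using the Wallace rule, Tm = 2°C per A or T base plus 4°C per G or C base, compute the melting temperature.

22°C

Counting bases: A=8, G=0, C=1, T=1
AT pairs contribute 9, GC pairs contribute 1.
Tm = 2×9 + 4×1 = 22°C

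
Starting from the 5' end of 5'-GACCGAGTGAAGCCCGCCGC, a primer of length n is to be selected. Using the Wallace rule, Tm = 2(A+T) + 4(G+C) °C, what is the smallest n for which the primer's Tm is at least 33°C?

First 10 bases: GACCGAGTGA → Tm = 32°C (< 33°C)
First 11 bases: GACCGAGTGAA → Tm = 34°C (≥ 33°C)
Since every base adds ≥2°C, Tm only increases with n, so the threshold is first crossed at n = 11.

n = 11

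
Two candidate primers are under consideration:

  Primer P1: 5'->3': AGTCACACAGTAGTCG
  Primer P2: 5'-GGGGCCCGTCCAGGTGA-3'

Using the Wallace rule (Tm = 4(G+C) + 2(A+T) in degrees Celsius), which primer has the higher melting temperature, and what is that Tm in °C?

Primer P2, 60°C

Primer P1: A+T=8, G+C=8 → Tm = 2(8)+4(8) = 48°C
Primer P2: A+T=4, G+C=13 → Tm = 2(4)+4(13) = 60°C
48°C vs 60°C → primer P2 is higher.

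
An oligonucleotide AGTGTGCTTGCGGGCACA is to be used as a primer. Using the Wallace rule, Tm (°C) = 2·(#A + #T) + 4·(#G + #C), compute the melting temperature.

58°C

Counting bases: C=4, A=3, T=4, G=7
So N_AT = 7 and N_GC = 11.
Tm = 2(7) + 4(11) = 14 + 44 = 58°C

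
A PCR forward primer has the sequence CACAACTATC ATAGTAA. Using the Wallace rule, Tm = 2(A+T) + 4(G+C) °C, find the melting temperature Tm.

44°C

Base counts: T=4, C=4, A=8, G=1
A+T = 12, G+C = 5
Tm = 4·5 + 2·12 = 20 + 24 = 44°C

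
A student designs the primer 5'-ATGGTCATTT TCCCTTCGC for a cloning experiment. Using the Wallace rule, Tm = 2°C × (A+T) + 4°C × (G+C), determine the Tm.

56°C

Scanning the sequence gives G=3, A=2, T=8, C=6.
A+T = 10, G+C = 9
Tm = 2(10) + 4(9) = 20 + 36 = 56°C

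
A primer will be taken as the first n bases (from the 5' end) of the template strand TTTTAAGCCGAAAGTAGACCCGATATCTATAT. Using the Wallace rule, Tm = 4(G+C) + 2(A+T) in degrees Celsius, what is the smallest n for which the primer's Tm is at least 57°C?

First 20 bases: TTTTAAGCCGAAAGTAGACC → Tm = 56°C (< 57°C)
First 21 bases: TTTTAAGCCGAAAGTAGACCC → Tm = 60°C (≥ 57°C)
Since every base adds ≥2°C, Tm only increases with n, so the threshold is first crossed at n = 21.

n = 21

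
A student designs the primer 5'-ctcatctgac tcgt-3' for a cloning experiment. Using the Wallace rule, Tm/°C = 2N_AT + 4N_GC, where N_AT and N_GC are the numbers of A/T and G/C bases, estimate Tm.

42°C

Base counts: A=2, T=5, G=2, C=5
So N_AT = 7 and N_GC = 7.
Tm = 2(7) + 4(7) = 14 + 28 = 42°C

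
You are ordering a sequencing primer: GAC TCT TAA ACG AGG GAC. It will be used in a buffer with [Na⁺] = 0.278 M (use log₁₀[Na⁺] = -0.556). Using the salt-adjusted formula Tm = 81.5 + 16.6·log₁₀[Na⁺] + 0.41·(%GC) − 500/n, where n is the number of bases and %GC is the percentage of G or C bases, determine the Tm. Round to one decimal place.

Length n = 18. Scanning the sequence gives C=4, G=5, T=3, A=6.
G+C = 9, so %GC = 9/18 × 100 = 50%
Salt term: 16.6 × (-0.556) = -9.23
GC term: 0.41 × 50 = 20.5; length term: −500/18 = −27.778
Tm = 81.5 + (-9.23) + 20.5 − 27.778 = 64.992 → 65.0°C

65.0°C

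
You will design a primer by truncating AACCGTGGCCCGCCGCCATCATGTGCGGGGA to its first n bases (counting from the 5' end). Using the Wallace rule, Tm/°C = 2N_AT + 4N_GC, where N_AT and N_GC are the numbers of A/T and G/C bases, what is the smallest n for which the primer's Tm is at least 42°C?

n = 12

First 11 bases: AACCGTGGCCC → Tm = 38°C (< 42°C)
First 12 bases: AACCGTGGCCCG → Tm = 42°C (≥ 42°C)
Since every base adds ≥2°C, Tm only increases with n, so the threshold is first crossed at n = 12.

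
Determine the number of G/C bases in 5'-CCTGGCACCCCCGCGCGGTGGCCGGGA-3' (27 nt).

23

A=2, T=2, C=12, G=11
Total G or C: 11 + 12 = 23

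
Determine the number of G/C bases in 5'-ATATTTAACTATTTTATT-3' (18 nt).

1

Scanning the sequence gives C=1, T=11, A=6, G=0.
G+C = 0 + 1 = 1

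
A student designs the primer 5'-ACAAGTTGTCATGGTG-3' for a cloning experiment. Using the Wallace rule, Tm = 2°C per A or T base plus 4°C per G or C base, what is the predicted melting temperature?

Base counts: C=2, G=5, T=5, A=4
AT pairs contribute 9, GC pairs contribute 7.
Tm = 2×9 + 4×7 = 46°C

46°C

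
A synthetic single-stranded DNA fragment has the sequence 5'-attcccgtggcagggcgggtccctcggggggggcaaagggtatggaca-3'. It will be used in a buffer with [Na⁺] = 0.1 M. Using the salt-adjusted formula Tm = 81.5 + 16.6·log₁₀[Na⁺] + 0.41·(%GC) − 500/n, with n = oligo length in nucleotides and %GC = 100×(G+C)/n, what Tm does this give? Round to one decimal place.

82.7°C

Length n = 48. Base counts: G=22, T=7, A=8, C=11
G+C = 33, so %GC = 33/48 × 100 = 68.75%
Salt term: 16.6 × (-1) = -16.6
GC term: 0.41 × 68.75 = 28.188; length term: −500/48 = −10.417
Tm = 81.5 + (-16.6) + 28.188 − 10.417 = 82.671 → 82.7°C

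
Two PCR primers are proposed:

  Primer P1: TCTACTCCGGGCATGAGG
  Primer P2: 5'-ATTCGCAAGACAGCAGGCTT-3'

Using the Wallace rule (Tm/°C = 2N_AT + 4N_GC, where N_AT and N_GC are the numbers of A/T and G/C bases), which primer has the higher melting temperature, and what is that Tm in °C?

Primer P2, 60°C

Primer P1: A+T=7, G+C=11 → Tm = 2(7)+4(11) = 58°C
Primer P2: A+T=10, G+C=10 → Tm = 2(10)+4(10) = 60°C
58°C vs 60°C → primer P2 is higher.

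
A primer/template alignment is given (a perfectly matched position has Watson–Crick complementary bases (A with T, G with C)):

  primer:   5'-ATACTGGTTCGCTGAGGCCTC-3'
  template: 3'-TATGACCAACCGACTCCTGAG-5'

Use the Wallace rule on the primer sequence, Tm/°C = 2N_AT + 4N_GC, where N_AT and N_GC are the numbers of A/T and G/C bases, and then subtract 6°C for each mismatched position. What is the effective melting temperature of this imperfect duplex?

Primer base counts: A=3, T=6, G=6, C=6 → A+T=9, G+C=12
Perfect-match Tm = 2(9) + 4(12) = 18 + 48 = 66°C
Mismatches (positions where the bases are not complementary): 2 (at positions 10, 18)
Effective Tm = 66 − 2×6 = 66 − 12 = 54°C

54°C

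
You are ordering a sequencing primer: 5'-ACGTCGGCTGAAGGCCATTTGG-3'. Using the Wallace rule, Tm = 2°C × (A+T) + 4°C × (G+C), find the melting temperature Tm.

70°C

T=5, A=4, C=5, G=8
So N_AT = 9 and N_GC = 13.
Tm = 2×9 + 4×13 = 70°C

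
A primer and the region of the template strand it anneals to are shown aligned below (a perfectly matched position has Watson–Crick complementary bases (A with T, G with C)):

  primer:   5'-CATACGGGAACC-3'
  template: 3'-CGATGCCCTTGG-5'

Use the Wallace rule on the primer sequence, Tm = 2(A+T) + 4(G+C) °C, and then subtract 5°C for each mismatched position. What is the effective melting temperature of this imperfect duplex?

28°C

Primer base counts: A=4, T=1, G=3, C=4 → A+T=5, G+C=7
Perfect-match Tm = 2(5) + 4(7) = 10 + 28 = 38°C
Mismatches (positions where the bases are not complementary): 2 (at positions 1, 2)
Effective Tm = 38 − 2×5 = 38 − 10 = 28°C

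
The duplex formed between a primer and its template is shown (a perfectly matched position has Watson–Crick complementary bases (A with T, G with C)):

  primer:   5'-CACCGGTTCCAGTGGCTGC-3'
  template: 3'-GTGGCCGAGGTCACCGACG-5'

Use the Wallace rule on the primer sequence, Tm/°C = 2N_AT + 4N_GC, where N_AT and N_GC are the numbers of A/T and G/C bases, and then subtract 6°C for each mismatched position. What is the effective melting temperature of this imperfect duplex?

Primer base counts: A=2, T=4, G=6, C=7 → A+T=6, G+C=13
Perfect-match Tm = 2(6) + 4(13) = 12 + 52 = 64°C
Mismatches (positions where the bases are not complementary): 1 (at position 7)
Effective Tm = 64 − 1×6 = 64 − 6 = 58°C

58°C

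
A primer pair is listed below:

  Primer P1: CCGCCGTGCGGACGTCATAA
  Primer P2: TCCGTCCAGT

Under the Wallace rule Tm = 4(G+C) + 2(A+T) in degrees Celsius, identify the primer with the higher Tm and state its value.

Primer P1: A+T=7, G+C=13 → Tm = 2(7)+4(13) = 66°C
Primer P2: A+T=4, G+C=6 → Tm = 2(4)+4(6) = 32°C
66°C vs 32°C → primer P1 is higher.

Primer P1, 66°C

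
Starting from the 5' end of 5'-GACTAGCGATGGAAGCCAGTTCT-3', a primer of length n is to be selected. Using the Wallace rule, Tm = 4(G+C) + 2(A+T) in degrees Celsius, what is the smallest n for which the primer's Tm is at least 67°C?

First 21 bases: GACTAGCGATGGAAGCCAGTT → Tm = 64°C (< 67°C)
First 22 bases: GACTAGCGATGGAAGCCAGTTC → Tm = 68°C (≥ 67°C)
Since every base adds ≥2°C, Tm only increases with n, so the threshold is first crossed at n = 22.

n = 22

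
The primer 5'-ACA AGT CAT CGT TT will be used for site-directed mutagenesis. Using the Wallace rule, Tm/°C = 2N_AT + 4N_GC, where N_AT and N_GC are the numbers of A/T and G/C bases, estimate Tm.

38°C

Counting bases: T=5, A=4, C=3, G=2
A+T = 9, G+C = 5
Tm = 2(9) + 4(5) = 18 + 20 = 38°C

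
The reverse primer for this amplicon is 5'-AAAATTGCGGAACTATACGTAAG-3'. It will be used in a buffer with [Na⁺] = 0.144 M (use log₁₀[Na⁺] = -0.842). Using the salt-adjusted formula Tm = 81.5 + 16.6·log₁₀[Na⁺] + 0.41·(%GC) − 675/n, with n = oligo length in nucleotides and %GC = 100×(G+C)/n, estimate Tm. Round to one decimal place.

Length n = 23. Base counts: T=5, C=3, G=5, A=10
G+C = 8, so %GC = 8/23 × 100 = 34.783%
Salt term: 16.6 × (-0.842) = -13.977
GC term: 0.41 × 34.783 = 14.261; length term: −675/23 = −29.348
Tm = 81.5 + (-13.977) + 14.261 − 29.348 = 52.436 → 52.4°C

52.4°C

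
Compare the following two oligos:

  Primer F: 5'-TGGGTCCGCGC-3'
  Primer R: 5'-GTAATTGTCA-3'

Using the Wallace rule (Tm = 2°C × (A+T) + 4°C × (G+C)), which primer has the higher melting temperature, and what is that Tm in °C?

Primer F, 40°C

Primer F: A+T=2, G+C=9 → Tm = 2(2)+4(9) = 40°C
Primer R: A+T=7, G+C=3 → Tm = 2(7)+4(3) = 26°C
40°C vs 26°C → primer F is higher.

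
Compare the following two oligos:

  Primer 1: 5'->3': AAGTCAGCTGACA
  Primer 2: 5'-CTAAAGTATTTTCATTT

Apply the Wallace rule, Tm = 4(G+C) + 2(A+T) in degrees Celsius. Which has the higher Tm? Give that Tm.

Primer 2, 40°C

Primer 1: A+T=7, G+C=6 → Tm = 2(7)+4(6) = 38°C
Primer 2: A+T=14, G+C=3 → Tm = 2(14)+4(3) = 40°C
38°C vs 40°C → primer 2 is higher.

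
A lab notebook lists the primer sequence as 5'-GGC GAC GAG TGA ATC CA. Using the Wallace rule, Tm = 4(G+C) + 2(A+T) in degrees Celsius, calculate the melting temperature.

Scanning the sequence gives G=6, C=4, A=5, T=2.
A+T = 7, G+C = 10
Tm = 2(7) + 4(10) = 14 + 40 = 54°C

54°C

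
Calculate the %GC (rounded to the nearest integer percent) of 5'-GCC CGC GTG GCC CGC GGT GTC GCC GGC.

Scanning the sequence gives C=12, A=0, G=12, T=3.
G+C = 12 + 12 = 24 out of 27 bases
%GC = 24/27 × 100 = 88.89% ≈ 89%

89%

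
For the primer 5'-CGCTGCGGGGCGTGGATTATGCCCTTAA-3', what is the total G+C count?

G=10, T=7, A=4, C=7
Total G or C: 10 + 7 = 17

17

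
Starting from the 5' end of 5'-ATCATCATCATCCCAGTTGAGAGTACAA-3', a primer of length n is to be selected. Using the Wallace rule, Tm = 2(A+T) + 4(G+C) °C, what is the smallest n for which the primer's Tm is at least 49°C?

First 17 bases: ATCATCATCATCCCAGT → Tm = 48°C (< 49°C)
First 18 bases: ATCATCATCATCCCAGTT → Tm = 50°C (≥ 49°C)
Each additional base adds 2°C (A/T) or 4°C (G/C), so Tm is non-decreasing in n; n = 18 is the first length to reach 49°C.

n = 18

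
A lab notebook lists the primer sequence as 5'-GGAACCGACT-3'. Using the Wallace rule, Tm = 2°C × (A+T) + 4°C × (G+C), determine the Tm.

Scanning the sequence gives A=3, T=1, C=3, G=3.
A+T = 4, G+C = 6
Tm = 2×4 + 4×6 = 32°C

32°C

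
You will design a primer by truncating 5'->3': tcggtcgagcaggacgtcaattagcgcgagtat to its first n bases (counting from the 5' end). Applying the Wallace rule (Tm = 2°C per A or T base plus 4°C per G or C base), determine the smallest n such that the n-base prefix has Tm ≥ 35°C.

n = 11

First 10 bases: TCGGTCGAGC → Tm = 34°C (< 35°C)
First 11 bases: TCGGTCGAGCA → Tm = 36°C (≥ 35°C)
Each additional base adds 2°C (A/T) or 4°C (G/C), so Tm is non-decreasing in n; n = 11 is the first length to reach 35°C.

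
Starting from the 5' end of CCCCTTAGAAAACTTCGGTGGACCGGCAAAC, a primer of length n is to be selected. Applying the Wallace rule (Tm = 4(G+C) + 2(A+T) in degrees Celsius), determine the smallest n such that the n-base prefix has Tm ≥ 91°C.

n = 30

First 29 bases: CCCCTTAGAAAACTTCGGTGGACCGGCAA → Tm = 90°C (< 91°C)
First 30 bases: CCCCTTAGAAAACTTCGGTGGACCGGCAAA → Tm = 92°C (≥ 91°C)
Each additional base adds 2°C (A/T) or 4°C (G/C), so Tm is non-decreasing in n; n = 30 is the first length to reach 91°C.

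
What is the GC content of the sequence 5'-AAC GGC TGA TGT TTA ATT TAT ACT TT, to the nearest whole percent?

T=12, C=3, G=4, A=7
G+C = 4 + 3 = 7 out of 26 bases
%GC = 7/26 × 100 = 26.92% ≈ 27%

27%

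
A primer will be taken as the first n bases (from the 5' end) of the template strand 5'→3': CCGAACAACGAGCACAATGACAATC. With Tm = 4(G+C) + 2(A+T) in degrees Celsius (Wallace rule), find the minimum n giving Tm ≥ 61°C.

First 20 bases: CCGAACAACGAGCACAATGA → Tm = 60°C (< 61°C)
First 21 bases: CCGAACAACGAGCACAATGAC → Tm = 64°C (≥ 61°C)
Each additional base adds 2°C (A/T) or 4°C (G/C), so Tm is non-decreasing in n; n = 21 is the first length to reach 61°C.

n = 21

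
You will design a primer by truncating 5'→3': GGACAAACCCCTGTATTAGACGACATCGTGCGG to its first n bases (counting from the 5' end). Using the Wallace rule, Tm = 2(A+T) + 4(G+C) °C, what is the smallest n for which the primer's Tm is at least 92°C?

First 30 bases: GGACAAACCCCTGTATTAGACGACATCGTG → Tm = 90°C (< 92°C)
First 31 bases: GGACAAACCCCTGTATTAGACGACATCGTGC → Tm = 94°C (≥ 92°C)
Each additional base adds 2°C (A/T) or 4°C (G/C), so Tm is non-decreasing in n; n = 31 is the first length to reach 92°C.

n = 31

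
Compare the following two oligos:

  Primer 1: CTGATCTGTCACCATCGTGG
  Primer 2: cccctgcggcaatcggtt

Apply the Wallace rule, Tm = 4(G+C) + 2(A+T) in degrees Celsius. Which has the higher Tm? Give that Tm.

Primer 1: A+T=9, G+C=11 → Tm = 2(9)+4(11) = 62°C
Primer 2: A+T=6, G+C=12 → Tm = 2(6)+4(12) = 60°C
62°C vs 60°C → primer 1 is higher.

Primer 1, 62°C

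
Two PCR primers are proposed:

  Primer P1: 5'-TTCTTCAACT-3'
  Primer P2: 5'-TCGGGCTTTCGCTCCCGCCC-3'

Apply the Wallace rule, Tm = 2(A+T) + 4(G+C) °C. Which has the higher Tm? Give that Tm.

Primer P1: A+T=7, G+C=3 → Tm = 2(7)+4(3) = 26°C
Primer P2: A+T=5, G+C=15 → Tm = 2(5)+4(15) = 70°C
26°C vs 70°C → primer P2 is higher.

Primer P2, 70°C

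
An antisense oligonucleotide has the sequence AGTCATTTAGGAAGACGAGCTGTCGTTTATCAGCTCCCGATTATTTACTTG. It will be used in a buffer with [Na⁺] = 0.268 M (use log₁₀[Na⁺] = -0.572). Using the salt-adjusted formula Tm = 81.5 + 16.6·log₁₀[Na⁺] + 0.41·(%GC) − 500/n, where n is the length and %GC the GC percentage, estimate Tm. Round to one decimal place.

79.1°C

Length n = 51. Scanning the sequence gives C=10, T=18, G=11, A=12.
G+C = 21, so %GC = 21/51 × 100 = 41.176%
Salt term: 16.6 × (-0.572) = -9.495
GC term: 0.41 × 41.176 = 16.882; length term: −500/51 = −9.804
Tm = 81.5 + (-9.495) + 16.882 − 9.804 = 79.083 → 79.1°C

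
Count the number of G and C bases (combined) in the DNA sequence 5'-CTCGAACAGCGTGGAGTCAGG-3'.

13

T=3, C=5, A=5, G=8
G+C = 8 + 5 = 13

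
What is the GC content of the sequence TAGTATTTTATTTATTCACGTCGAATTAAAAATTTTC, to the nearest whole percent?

19%

Base counts: T=18, G=3, C=4, A=12
G+C = 3 + 4 = 7 out of 37 bases
%GC = 7/37 × 100 = 18.92% ≈ 19%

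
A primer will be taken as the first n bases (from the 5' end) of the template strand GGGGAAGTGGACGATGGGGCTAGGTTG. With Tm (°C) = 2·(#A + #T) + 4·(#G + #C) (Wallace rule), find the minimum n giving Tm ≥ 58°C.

n = 18

First 17 bases: GGGGAAGTGGACGATGG → Tm = 56°C (< 58°C)
First 18 bases: GGGGAAGTGGACGATGGG → Tm = 60°C (≥ 58°C)
Since every base adds ≥2°C, Tm only increases with n, so the threshold is first crossed at n = 18.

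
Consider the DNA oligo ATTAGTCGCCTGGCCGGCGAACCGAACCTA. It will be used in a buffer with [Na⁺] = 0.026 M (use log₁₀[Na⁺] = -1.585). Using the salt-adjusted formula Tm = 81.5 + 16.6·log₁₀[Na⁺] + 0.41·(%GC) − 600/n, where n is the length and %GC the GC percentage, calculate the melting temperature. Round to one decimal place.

59.8°C

Length n = 30. Base counts: T=5, A=7, G=8, C=10
G+C = 18, so %GC = 18/30 × 100 = 60%
Salt term: 16.6 × (-1.585) = -26.311
GC term: 0.41 × 60 = 24.6; length term: −600/30 = −20
Tm = 81.5 + (-26.311) + 24.6 − 20 = 59.789 → 59.8°C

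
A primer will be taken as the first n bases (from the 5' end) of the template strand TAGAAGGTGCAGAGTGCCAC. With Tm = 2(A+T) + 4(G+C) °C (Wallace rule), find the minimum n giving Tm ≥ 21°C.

First 7 bases: TAGAAGG → Tm = 20°C (< 21°C)
First 8 bases: TAGAAGGT → Tm = 22°C (≥ 21°C)
Since every base adds ≥2°C, Tm only increases with n, so the threshold is first crossed at n = 8.

n = 8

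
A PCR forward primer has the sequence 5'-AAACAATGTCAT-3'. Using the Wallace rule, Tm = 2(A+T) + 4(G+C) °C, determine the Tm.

30°C

G=1, C=2, A=6, T=3
So N_AT = 9 and N_GC = 3.
Tm = 2×9 + 4×3 = 30°C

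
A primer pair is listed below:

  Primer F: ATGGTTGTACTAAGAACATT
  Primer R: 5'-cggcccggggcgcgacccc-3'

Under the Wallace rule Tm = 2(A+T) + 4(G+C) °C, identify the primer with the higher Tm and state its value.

Primer F: A+T=14, G+C=6 → Tm = 2(14)+4(6) = 52°C
Primer R: A+T=1, G+C=18 → Tm = 2(1)+4(18) = 74°C
52°C vs 74°C → primer R is higher.

Primer R, 74°C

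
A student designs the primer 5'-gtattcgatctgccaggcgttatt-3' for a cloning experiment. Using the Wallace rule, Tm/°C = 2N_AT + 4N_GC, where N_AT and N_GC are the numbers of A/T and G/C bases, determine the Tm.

70°C

C=5, G=6, A=4, T=9
A+T = 13, G+C = 11
Tm = 4·11 + 2·13 = 44 + 26 = 70°C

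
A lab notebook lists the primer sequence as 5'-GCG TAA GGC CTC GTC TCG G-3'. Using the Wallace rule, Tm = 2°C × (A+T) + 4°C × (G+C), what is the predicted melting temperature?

64°C

C=6, G=7, A=2, T=4
A+T = 6, G+C = 13
Tm = 2×6 + 4×13 = 64°C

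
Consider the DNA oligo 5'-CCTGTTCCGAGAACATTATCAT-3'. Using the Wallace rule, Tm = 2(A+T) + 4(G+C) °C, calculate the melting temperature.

Base counts: G=3, T=7, C=6, A=6
So N_AT = 13 and N_GC = 9.
Tm = 2×13 + 4×9 = 62°C

62°C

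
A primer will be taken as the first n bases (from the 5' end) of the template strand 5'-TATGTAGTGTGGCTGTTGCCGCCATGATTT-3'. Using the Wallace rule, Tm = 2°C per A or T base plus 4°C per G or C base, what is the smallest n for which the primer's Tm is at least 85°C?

First 28 bases: TATGTAGTGTGGCTGTTGCCGCCATGAT → Tm = 84°C (< 85°C)
First 29 bases: TATGTAGTGTGGCTGTTGCCGCCATGATT → Tm = 86°C (≥ 85°C)
Since every base adds ≥2°C, Tm only increases with n, so the threshold is first crossed at n = 29.

n = 29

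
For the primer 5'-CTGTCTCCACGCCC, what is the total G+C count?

10

Scanning the sequence gives C=8, G=2, T=3, A=1.
Total G or C: 2 + 8 = 10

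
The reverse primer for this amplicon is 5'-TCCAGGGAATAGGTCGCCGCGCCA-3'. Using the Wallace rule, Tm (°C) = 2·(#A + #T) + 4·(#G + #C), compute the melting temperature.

Counting bases: C=8, A=5, T=3, G=8
So N_AT = 8 and N_GC = 16.
Tm = 4·16 + 2·8 = 64 + 16 = 80°C

80°C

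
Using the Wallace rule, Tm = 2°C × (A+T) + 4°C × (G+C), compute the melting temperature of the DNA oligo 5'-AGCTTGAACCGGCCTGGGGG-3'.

Scanning the sequence gives C=5, G=9, T=3, A=3.
A+T = 6, G+C = 14
Tm = 2×6 + 4×14 = 68°C

68°C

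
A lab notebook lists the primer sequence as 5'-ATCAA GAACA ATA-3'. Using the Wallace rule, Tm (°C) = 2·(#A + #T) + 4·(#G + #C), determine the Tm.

32°C

Counting bases: G=1, C=2, T=2, A=8
A+T = 10, G+C = 3
Tm = 2×10 + 4×3 = 32°C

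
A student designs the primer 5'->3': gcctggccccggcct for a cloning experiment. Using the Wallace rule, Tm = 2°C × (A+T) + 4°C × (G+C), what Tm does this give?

Counting bases: C=8, G=5, T=2, A=0
So N_AT = 2 and N_GC = 13.
Tm = 4·13 + 2·2 = 52 + 4 = 56°C

56°C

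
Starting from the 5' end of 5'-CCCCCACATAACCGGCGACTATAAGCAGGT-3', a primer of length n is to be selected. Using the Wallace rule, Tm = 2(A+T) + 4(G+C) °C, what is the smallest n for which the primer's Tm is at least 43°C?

n = 14

First 13 bases: CCCCCACATAACC → Tm = 42°C (< 43°C)
First 14 bases: CCCCCACATAACCG → Tm = 46°C (≥ 43°C)
Since every base adds ≥2°C, Tm only increases with n, so the threshold is first crossed at n = 14.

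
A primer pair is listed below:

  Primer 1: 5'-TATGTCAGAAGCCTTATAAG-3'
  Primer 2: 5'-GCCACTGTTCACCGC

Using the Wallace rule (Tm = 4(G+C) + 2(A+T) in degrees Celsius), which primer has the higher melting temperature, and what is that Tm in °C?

Primer 1, 54°C

Primer 1: A+T=13, G+C=7 → Tm = 2(13)+4(7) = 54°C
Primer 2: A+T=5, G+C=10 → Tm = 2(5)+4(10) = 50°C
54°C vs 50°C → primer 1 is higher.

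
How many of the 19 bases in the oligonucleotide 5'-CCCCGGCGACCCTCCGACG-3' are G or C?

16

Scanning the sequence gives G=5, T=1, C=11, A=2.
G+C = 5 + 11 = 16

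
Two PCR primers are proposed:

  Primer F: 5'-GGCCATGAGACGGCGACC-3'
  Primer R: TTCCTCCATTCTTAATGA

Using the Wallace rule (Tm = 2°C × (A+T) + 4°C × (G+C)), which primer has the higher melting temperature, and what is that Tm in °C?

Primer F: A+T=5, G+C=13 → Tm = 2(5)+4(13) = 62°C
Primer R: A+T=12, G+C=6 → Tm = 2(12)+4(6) = 48°C
62°C vs 48°C → primer F is higher.

Primer F, 62°C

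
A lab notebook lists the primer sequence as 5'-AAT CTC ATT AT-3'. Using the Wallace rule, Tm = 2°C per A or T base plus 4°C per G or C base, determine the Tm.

Scanning the sequence gives T=5, A=4, C=2, G=0.
So N_AT = 9 and N_GC = 2.
Tm = 2×9 + 4×2 = 26°C

26°C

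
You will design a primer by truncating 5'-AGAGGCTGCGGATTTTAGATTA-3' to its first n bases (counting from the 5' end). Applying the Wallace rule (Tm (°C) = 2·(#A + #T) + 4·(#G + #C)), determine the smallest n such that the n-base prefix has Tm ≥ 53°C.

n = 18

First 17 bases: AGAGGCTGCGGATTTTA → Tm = 50°C (< 53°C)
First 18 bases: AGAGGCTGCGGATTTTAG → Tm = 54°C (≥ 53°C)
Since every base adds ≥2°C, Tm only increases with n, so the threshold is first crossed at n = 18.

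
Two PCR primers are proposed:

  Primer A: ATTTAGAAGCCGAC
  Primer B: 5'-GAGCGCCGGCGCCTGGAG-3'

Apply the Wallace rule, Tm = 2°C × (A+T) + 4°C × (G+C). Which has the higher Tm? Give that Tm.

Primer A: A+T=8, G+C=6 → Tm = 2(8)+4(6) = 40°C
Primer B: A+T=3, G+C=15 → Tm = 2(3)+4(15) = 66°C
40°C vs 66°C → primer B is higher.

Primer B, 66°C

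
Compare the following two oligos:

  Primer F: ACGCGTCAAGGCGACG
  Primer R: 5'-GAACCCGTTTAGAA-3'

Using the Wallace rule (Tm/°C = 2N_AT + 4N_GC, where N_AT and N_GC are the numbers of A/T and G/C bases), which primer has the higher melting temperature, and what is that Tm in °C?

Primer F, 54°C

Primer F: A+T=5, G+C=11 → Tm = 2(5)+4(11) = 54°C
Primer R: A+T=8, G+C=6 → Tm = 2(8)+4(6) = 40°C
54°C vs 40°C → primer F is higher.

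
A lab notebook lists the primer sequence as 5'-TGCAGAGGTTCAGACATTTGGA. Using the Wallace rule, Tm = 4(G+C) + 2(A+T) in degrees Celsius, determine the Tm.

Counting bases: T=6, C=3, G=7, A=6
So N_AT = 12 and N_GC = 10.
Tm = 2×12 + 4×10 = 64°C

64°C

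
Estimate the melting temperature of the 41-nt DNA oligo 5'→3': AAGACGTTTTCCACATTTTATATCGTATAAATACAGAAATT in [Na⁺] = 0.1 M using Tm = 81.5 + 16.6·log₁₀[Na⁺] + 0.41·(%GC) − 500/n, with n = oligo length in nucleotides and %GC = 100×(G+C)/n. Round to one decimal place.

62.7°C

Length n = 41. Base counts: C=6, G=4, A=16, T=15
G+C = 10, so %GC = 10/41 × 100 = 24.39%
Salt term: 16.6 × (-1) = -16.6
GC term: 0.41 × 24.39 = 10; length term: −500/41 = −12.195
Tm = 81.5 + (-16.6) + 10 − 12.195 = 62.705 → 62.7°C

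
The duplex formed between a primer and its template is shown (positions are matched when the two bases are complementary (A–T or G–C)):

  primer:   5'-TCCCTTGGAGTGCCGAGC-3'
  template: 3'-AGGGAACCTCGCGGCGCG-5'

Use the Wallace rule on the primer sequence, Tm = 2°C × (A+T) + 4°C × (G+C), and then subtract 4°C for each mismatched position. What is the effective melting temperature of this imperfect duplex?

Primer base counts: A=2, T=4, G=6, C=6 → A+T=6, G+C=12
Perfect-match Tm = 2(6) + 4(12) = 12 + 48 = 60°C
Mismatches (positions where the bases are not complementary): 2 (at positions 11, 16)
Effective Tm = 60 − 2×4 = 60 − 8 = 52°C

52°C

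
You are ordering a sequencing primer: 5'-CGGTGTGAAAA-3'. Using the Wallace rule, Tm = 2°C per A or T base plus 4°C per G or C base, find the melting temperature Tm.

32°C

Counting bases: A=4, C=1, G=4, T=2
So N_AT = 6 and N_GC = 5.
Tm = 4·5 + 2·6 = 20 + 12 = 32°C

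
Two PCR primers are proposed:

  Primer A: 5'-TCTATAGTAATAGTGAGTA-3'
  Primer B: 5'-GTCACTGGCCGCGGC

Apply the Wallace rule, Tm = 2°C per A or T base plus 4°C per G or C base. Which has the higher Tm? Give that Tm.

Primer B, 54°C

Primer A: A+T=14, G+C=5 → Tm = 2(14)+4(5) = 48°C
Primer B: A+T=3, G+C=12 → Tm = 2(3)+4(12) = 54°C
48°C vs 54°C → primer B is higher.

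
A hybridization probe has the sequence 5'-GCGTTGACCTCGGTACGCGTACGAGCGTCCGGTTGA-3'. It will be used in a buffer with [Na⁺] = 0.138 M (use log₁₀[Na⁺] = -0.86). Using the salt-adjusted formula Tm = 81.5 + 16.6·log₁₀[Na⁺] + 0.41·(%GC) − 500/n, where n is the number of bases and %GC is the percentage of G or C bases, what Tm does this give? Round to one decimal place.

Length n = 36. Base counts: C=10, A=5, G=13, T=8
G+C = 23, so %GC = 23/36 × 100 = 63.889%
Salt term: 16.6 × (-0.86) = -14.276
GC term: 0.41 × 63.889 = 26.194; length term: −500/36 = −13.889
Tm = 81.5 + (-14.276) + 26.194 − 13.889 = 79.529 → 79.5°C

79.5°C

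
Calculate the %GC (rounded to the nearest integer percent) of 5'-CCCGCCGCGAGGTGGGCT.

83%

A=1, G=8, T=2, C=7
G+C = 8 + 7 = 15 out of 18 bases
%GC = 15/18 × 100 = 83.33% ≈ 83%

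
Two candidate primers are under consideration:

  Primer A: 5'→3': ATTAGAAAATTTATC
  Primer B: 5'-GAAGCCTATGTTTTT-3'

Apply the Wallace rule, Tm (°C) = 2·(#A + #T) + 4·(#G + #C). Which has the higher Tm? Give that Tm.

Primer A: A+T=13, G+C=2 → Tm = 2(13)+4(2) = 34°C
Primer B: A+T=10, G+C=5 → Tm = 2(10)+4(5) = 40°C
34°C vs 40°C → primer B is higher.

Primer B, 40°C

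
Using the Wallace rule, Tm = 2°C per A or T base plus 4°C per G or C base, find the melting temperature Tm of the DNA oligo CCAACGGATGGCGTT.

48°C

C=4, G=5, A=3, T=3
A+T = 6, G+C = 9
Tm = 2×6 + 4×9 = 48°C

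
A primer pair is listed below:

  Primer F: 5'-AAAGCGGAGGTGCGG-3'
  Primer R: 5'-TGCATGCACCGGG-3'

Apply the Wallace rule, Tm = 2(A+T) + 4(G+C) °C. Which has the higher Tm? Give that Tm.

Primer F: A+T=5, G+C=10 → Tm = 2(5)+4(10) = 50°C
Primer R: A+T=4, G+C=9 → Tm = 2(4)+4(9) = 44°C
50°C vs 44°C → primer F is higher.

Primer F, 50°C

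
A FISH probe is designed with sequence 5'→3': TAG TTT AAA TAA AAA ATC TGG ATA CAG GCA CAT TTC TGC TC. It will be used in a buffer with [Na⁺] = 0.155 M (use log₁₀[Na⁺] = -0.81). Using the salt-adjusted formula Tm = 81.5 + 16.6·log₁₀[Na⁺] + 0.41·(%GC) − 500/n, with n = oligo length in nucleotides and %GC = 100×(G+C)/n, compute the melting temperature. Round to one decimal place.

Length n = 41. T=13, C=7, A=15, G=6
G+C = 13, so %GC = 13/41 × 100 = 31.707%
Salt term: 16.6 × (-0.81) = -13.446
GC term: 0.41 × 31.707 = 13; length term: −500/41 = −12.195
Tm = 81.5 + (-13.446) + 13 − 12.195 = 68.859 → 68.9°C

68.9°C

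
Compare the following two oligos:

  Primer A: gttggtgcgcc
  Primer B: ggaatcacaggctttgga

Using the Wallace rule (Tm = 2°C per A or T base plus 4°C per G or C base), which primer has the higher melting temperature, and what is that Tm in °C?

Primer B, 54°C

Primer A: A+T=3, G+C=8 → Tm = 2(3)+4(8) = 38°C
Primer B: A+T=9, G+C=9 → Tm = 2(9)+4(9) = 54°C
38°C vs 54°C → primer B is higher.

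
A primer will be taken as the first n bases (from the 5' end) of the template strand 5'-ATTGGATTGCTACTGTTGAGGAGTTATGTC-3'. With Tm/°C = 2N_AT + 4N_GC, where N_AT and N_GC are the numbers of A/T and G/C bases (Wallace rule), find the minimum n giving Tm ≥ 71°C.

n = 26

First 25 bases: ATTGGATTGCTACTGTTGAGGAGTT → Tm = 70°C (< 71°C)
First 26 bases: ATTGGATTGCTACTGTTGAGGAGTTA → Tm = 72°C (≥ 71°C)
Since every base adds ≥2°C, Tm only increases with n, so the threshold is first crossed at n = 26.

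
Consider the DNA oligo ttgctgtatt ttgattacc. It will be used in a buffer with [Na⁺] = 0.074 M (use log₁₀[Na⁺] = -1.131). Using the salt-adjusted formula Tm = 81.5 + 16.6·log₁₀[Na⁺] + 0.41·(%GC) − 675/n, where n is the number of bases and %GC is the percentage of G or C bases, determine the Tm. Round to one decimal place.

40.1°C

Length n = 19. Counting bases: A=3, C=3, G=3, T=10
G+C = 6, so %GC = 6/19 × 100 = 31.579%
Salt term: 16.6 × (-1.131) = -18.775
GC term: 0.41 × 31.579 = 12.947; length term: −675/19 = −35.526
Tm = 81.5 + (-18.775) + 12.947 − 35.526 = 40.146 → 40.1°C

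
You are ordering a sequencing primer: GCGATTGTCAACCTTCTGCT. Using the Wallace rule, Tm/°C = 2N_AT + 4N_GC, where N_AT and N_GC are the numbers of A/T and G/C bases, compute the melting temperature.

Scanning the sequence gives G=4, T=7, C=6, A=3.
AT pairs contribute 10, GC pairs contribute 10.
Tm = 2×10 + 4×10 = 60°C

60°C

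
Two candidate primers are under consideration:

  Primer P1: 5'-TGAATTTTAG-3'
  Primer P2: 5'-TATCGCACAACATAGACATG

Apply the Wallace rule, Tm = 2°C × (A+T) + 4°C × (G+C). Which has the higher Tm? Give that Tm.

Primer P1: A+T=8, G+C=2 → Tm = 2(8)+4(2) = 24°C
Primer P2: A+T=12, G+C=8 → Tm = 2(12)+4(8) = 56°C
24°C vs 56°C → primer P2 is higher.

Primer P2, 56°C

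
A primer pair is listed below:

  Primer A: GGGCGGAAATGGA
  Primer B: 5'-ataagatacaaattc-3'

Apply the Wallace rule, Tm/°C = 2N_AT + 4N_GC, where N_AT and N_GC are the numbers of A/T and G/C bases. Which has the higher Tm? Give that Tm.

Primer A: A+T=5, G+C=8 → Tm = 2(5)+4(8) = 42°C
Primer B: A+T=12, G+C=3 → Tm = 2(12)+4(3) = 36°C
42°C vs 36°C → primer A is higher.

Primer A, 42°C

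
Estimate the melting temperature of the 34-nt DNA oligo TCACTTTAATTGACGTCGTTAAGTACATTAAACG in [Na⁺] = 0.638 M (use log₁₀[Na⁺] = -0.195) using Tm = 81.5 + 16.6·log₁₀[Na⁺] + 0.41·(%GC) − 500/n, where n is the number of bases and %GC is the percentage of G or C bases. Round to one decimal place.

76.8°C

Length n = 34. Counting bases: A=11, G=5, T=12, C=6
G+C = 11, so %GC = 11/34 × 100 = 32.353%
Salt term: 16.6 × (-0.195) = -3.237
GC term: 0.41 × 32.353 = 13.265; length term: −500/34 = −14.706
Tm = 81.5 + (-3.237) + 13.265 − 14.706 = 76.822 → 76.8°C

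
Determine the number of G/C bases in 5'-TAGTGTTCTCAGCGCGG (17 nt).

Scanning the sequence gives G=6, A=2, T=5, C=4.
Total G or C: 6 + 4 = 10

10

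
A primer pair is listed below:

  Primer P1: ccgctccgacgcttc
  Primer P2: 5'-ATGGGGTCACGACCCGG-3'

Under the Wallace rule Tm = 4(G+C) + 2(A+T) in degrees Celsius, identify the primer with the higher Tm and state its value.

Primer P1: A+T=4, G+C=11 → Tm = 2(4)+4(11) = 52°C
Primer P2: A+T=5, G+C=12 → Tm = 2(5)+4(12) = 58°C
52°C vs 58°C → primer P2 is higher.

Primer P2, 58°C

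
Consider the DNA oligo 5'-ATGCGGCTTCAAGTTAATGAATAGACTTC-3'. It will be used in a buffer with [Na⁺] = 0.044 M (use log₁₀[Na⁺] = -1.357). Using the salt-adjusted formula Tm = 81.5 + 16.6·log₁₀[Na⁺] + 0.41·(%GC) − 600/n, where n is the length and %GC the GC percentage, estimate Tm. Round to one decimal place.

Length n = 29. Counting bases: G=6, A=9, C=5, T=9
G+C = 11, so %GC = 11/29 × 100 = 37.931%
Salt term: 16.6 × (-1.357) = -22.526
GC term: 0.41 × 37.931 = 15.552; length term: −600/29 = −20.69
Tm = 81.5 + (-22.526) + 15.552 − 20.69 = 53.836 → 53.8°C

53.8°C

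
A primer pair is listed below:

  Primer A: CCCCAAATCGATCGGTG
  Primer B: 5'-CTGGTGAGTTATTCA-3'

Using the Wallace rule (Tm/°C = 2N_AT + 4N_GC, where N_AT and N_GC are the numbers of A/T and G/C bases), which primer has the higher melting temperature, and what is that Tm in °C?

Primer A, 54°C

Primer A: A+T=7, G+C=10 → Tm = 2(7)+4(10) = 54°C
Primer B: A+T=9, G+C=6 → Tm = 2(9)+4(6) = 42°C
54°C vs 42°C → primer A is higher.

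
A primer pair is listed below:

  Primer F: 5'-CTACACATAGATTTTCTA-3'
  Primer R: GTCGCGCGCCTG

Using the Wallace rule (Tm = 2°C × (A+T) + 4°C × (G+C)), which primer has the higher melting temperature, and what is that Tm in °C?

Primer F, 46°C

Primer F: A+T=13, G+C=5 → Tm = 2(13)+4(5) = 46°C
Primer R: A+T=2, G+C=10 → Tm = 2(2)+4(10) = 44°C
46°C vs 44°C → primer F is higher.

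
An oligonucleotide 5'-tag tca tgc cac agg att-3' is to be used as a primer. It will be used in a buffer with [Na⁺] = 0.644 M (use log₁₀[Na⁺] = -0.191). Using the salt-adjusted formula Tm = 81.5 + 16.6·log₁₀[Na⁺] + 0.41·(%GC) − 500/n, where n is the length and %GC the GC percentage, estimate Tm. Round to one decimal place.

68.8°C

Length n = 18. Scanning the sequence gives G=4, A=5, T=5, C=4.
G+C = 8, so %GC = 8/18 × 100 = 44.444%
Salt term: 16.6 × (-0.191) = -3.171
GC term: 0.41 × 44.444 = 18.222; length term: −500/18 = −27.778
Tm = 81.5 + (-3.171) + 18.222 − 27.778 = 68.773 → 68.8°C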